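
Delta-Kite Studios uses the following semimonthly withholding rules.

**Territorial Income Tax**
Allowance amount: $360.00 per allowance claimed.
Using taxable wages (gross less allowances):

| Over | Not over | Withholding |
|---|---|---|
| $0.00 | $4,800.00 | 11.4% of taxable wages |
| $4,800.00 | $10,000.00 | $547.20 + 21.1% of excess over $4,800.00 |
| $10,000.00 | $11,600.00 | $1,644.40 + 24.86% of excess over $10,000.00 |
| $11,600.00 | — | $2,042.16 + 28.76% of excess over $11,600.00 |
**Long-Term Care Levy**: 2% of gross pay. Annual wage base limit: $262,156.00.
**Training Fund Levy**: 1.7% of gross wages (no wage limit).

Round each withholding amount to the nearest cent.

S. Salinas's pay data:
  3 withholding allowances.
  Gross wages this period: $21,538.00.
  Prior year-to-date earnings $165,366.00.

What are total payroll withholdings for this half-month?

$5,386.63

Territorial Income Tax: taxable = $21,538.00 − 3×$360.00 = $20,458.00
  $2,042.16 + 28.76% × ($20,458.00 − $11,600.00) = $2,042.16 + 28.76% × $8,858.00 = $4,589.72
Long-Term Care Levy: 2% × $21,538.00 = $430.76
Training Fund Levy: 1.7% × $21,538.00 = $366.15
Total: $4,589.72 + $430.76 + $366.15 = $5,386.63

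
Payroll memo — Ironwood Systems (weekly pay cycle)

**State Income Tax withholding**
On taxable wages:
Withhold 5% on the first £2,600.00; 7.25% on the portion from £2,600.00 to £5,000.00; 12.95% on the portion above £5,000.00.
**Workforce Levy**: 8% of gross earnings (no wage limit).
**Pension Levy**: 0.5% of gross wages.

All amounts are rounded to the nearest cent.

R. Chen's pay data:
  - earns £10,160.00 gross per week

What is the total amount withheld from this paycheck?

£1,835.82

State Income Tax: taxable = £10,160.00
  £304.00 + 12.95% × (£10,160.00 − £5,000.00) = £304.00 + 12.95% × £5,160.00 = £972.22
Workforce Levy: 8% × £10,160.00 = £812.80
Pension Levy: 0.5% × £10,160.00 = £50.80
Total: £972.22 + £812.80 + £50.80 = £1,835.82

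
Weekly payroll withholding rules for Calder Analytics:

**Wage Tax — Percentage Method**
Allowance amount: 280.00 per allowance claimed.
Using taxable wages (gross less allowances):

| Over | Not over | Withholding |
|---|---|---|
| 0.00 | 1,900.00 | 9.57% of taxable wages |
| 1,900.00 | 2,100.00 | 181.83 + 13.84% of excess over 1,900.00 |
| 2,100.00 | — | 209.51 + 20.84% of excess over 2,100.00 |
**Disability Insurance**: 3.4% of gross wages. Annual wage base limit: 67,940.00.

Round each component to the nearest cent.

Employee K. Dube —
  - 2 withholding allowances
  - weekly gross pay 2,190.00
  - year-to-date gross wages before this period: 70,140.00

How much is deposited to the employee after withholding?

Wage Tax: taxable = 2,190.00 − 2×280.00 = 1,630.00
  9.57% × 1,630.00 = 155.99
Disability Insurance: YTD 70,140.00 ≥ cap 67,940.00 → 0.00
Total withheld: 155.99 + 0.00 = 155.99
Net pay: 2,190.00 − 155.99 = 2,034.01

2,034.01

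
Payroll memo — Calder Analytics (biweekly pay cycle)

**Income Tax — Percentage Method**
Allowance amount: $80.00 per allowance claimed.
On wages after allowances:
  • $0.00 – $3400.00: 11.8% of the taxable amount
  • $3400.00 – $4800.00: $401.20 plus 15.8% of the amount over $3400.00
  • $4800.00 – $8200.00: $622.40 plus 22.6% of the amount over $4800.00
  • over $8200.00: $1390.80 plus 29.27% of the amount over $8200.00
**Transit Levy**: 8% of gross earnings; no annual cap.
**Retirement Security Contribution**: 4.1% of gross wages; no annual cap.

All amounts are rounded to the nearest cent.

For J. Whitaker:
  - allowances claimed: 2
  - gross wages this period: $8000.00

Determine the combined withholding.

$2277.44

Income Tax: taxable = $8000.00 − 2×$80.00 = $7840.00
  $622.40 + 22.6% × ($7840.00 − $4800.00) = $622.40 + 22.6% × $3040.00 = $1309.44
Transit Levy: 8% × $8000.00 = $640.00
Retirement Security Contribution: 4.1% × $8000.00 = $328.00
Total: $1309.44 + $640.00 + $328.00 = $2277.44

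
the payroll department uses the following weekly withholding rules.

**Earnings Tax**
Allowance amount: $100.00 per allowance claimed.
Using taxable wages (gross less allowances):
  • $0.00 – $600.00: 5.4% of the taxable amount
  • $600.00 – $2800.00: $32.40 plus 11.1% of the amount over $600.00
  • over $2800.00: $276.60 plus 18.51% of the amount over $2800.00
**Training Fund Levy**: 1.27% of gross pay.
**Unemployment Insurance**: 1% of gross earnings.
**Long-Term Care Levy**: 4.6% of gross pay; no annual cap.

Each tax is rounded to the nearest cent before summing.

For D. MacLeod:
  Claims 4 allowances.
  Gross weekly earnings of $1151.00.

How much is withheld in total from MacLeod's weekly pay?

$128.24

Earnings Tax: taxable = $1151.00 − 4×$100.00 = $751.00
  $32.40 + 11.1% × ($751.00 − $600.00) = $32.40 + 11.1% × $151.00 = $49.16
Training Fund Levy: 1.27% × $1151.00 = $14.62
Unemployment Insurance: 1% × $1151.00 = $11.51
Long-Term Care Levy: 4.6% × $1151.00 = $52.95
Total: $49.16 + $14.62 + $11.51 + $52.95 = $128.24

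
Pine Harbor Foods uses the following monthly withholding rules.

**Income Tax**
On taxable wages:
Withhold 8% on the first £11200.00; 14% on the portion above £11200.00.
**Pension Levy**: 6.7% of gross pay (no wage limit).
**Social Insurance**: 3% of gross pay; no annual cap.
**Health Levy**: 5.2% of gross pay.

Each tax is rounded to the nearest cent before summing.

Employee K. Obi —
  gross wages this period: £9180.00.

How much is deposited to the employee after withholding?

£7077.78

Income Tax: taxable = £9180.00
  8% × £9180.00 = £734.40
Pension Levy: 6.7% × £9180.00 = £615.06
Social Insurance: 3% × £9180.00 = £275.40
Health Levy: 5.2% × £9180.00 = £477.36
Total withheld: £734.40 + £615.06 + £275.40 + £477.36 = £2102.22
Net pay: £9180.00 − £2102.22 = £7077.78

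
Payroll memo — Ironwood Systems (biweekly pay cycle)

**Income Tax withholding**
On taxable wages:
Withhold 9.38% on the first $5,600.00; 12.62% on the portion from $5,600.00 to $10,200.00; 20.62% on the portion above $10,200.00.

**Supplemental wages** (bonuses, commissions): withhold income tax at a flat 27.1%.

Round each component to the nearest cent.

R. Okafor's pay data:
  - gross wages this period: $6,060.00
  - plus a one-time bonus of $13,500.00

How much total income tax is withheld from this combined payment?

Income Tax: taxable = $6,060.00
  $525.28 + 12.62% × ($6,060.00 − $5,600.00) = $525.28 + 12.62% × $460.00 = $583.33
Supplemental (27.1% flat on bonus): 27.1% × $13,500.00 = $3,658.50
Total income tax: $583.33 + $3,658.50 = $4,241.83

$4,241.83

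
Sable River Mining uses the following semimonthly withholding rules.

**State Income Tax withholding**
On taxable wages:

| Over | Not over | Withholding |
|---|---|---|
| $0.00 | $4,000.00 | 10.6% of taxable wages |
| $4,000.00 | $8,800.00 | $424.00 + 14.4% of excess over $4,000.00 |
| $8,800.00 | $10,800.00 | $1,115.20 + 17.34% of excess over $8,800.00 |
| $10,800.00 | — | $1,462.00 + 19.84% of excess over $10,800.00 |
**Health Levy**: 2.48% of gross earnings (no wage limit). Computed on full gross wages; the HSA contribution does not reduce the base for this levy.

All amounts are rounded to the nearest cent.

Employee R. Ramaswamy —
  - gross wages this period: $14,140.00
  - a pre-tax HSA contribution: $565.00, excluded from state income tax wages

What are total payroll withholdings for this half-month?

$2,363.23

State Income Tax: taxable = $14,140.00 − $565.00 = $13,575.00
  $1,462.00 + 19.84% × ($13,575.00 − $10,800.00) = $1,462.00 + 19.84% × $2,775.00 = $2,012.56
Health Levy: 2.48% × $14,140.00 = $350.67
Total: $2,012.56 + $350.67 = $2,363.23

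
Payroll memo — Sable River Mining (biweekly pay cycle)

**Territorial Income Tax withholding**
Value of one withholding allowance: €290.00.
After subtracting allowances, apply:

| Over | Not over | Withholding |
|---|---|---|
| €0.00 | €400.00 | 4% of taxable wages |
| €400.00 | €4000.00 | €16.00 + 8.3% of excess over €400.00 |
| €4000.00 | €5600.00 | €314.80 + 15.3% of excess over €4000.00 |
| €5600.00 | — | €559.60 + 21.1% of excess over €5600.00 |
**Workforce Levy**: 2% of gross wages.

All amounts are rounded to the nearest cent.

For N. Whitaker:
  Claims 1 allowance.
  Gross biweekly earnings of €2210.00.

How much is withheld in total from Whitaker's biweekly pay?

€186.36

Territorial Income Tax: taxable = €2210.00 − 1×€290.00 = €1920.00
  €16.00 + 8.3% × (€1920.00 − €400.00) = €16.00 + 8.3% × €1520.00 = €142.16
Workforce Levy: 2% × €2210.00 = €44.20
Total: €142.16 + €44.20 = €186.36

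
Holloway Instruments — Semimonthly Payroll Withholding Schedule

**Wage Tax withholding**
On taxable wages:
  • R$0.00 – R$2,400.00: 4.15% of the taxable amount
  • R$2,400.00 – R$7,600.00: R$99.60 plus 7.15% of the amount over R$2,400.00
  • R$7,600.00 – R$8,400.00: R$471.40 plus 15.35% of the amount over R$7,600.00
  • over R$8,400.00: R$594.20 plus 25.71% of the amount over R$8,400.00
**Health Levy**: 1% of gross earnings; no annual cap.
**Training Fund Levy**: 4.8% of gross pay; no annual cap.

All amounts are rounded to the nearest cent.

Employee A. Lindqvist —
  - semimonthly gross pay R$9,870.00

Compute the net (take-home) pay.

R$8,325.40

Wage Tax: taxable = R$9,870.00
  R$594.20 + 25.71% × (R$9,870.00 − R$8,400.00) = R$594.20 + 25.71% × R$1,470.00 = R$972.14
Health Levy: 1% × R$9,870.00 = R$98.70
Training Fund Levy: 4.8% × R$9,870.00 = R$473.76
Total withheld: R$972.14 + R$98.70 + R$473.76 = R$1,544.60
Net pay: R$9,870.00 − R$1,544.60 = R$8,325.40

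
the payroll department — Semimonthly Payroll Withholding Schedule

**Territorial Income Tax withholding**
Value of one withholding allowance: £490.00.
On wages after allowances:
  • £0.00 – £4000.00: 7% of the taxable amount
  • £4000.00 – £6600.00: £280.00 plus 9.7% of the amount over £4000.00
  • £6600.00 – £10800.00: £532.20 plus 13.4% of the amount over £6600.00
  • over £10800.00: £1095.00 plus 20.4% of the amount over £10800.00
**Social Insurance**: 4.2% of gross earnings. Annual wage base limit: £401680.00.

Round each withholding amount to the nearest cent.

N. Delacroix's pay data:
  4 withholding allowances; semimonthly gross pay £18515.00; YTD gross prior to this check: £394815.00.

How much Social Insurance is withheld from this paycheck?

£288.33

Social Insurance: cap £401680.00 − YTD £394815.00 = £6865.00 subject; 4.2% × £6865.00 = £288.33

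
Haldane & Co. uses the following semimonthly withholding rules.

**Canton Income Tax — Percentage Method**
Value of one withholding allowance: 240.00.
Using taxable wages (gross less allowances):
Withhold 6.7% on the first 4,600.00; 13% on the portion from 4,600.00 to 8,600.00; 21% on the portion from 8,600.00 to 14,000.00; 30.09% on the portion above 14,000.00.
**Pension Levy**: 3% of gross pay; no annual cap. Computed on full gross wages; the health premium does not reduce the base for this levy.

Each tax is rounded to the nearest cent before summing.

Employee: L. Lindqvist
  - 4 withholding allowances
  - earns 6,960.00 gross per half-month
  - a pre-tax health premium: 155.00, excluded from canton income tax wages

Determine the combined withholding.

Canton Income Tax: taxable = 6,960.00 − 155.00 − 4×240.00 = 5,845.00
  308.20 + 13% × (5,845.00 − 4,600.00) = 308.20 + 13% × 1,245.00 = 470.05
Pension Levy: 3% × 6,960.00 = 208.80
Total: 470.05 + 208.80 = 678.85

678.85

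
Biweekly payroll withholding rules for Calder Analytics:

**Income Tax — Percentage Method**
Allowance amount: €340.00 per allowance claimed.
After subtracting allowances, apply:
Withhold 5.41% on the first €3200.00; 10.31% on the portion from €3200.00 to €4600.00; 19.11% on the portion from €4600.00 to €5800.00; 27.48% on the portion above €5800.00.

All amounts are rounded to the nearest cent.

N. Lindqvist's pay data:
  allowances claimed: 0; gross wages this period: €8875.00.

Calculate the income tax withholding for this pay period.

€1391.79

Income Tax: taxable = €8875.00
  €546.78 + 27.48% × (€8875.00 − €5800.00) = €546.78 + 27.48% × €3075.00 = €1391.79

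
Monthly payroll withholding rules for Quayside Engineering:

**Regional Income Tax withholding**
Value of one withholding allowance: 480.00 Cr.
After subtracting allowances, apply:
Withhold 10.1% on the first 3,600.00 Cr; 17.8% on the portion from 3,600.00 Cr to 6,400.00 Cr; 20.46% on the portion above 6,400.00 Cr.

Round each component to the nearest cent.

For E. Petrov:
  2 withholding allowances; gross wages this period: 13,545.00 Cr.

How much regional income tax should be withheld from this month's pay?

2,127.45 Cr

Regional Income Tax: taxable = 13,545.00 Cr − 2×480.00 Cr = 12,585.00 Cr
  862.00 Cr + 20.46% × (12,585.00 Cr − 6,400.00 Cr) = 862.00 Cr + 20.46% × 6,185.00 Cr = 2,127.45 Cr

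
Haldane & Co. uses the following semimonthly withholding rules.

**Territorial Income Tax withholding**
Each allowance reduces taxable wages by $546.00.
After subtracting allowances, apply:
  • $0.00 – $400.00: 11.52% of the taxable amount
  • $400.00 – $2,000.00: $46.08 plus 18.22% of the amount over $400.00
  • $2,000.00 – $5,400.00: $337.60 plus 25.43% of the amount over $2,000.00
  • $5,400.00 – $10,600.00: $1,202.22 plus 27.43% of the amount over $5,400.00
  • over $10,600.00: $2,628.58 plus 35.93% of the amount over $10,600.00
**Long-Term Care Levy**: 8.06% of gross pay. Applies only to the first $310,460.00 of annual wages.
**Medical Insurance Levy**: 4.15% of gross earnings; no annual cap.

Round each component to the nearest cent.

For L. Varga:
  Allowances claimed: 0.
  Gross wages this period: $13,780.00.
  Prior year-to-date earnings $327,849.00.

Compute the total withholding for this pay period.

Territorial Income Tax: taxable = $13,780.00
  $2,628.58 + 35.93% × ($13,780.00 − $10,600.00) = $2,628.58 + 35.93% × $3,180.00 = $3,771.15
Long-Term Care Levy: YTD $327,849.00 ≥ cap $310,460.00 → $0.00
Medical Insurance Levy: 4.15% × $13,780.00 = $571.87
Total: $3,771.15 + $0.00 + $571.87 = $4,343.02

$4,343.02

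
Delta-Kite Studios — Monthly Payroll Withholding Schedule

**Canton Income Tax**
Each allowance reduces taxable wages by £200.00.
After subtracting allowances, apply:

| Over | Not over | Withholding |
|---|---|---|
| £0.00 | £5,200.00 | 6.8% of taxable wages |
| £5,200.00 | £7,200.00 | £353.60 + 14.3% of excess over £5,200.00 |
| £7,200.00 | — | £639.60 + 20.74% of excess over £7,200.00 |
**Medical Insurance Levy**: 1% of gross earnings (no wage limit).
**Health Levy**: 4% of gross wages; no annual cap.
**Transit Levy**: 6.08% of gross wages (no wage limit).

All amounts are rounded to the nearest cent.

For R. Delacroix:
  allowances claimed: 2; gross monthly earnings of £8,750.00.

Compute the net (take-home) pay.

Canton Income Tax: taxable = £8,750.00 − 2×£200.00 = £8,350.00
  £639.60 + 20.74% × (£8,350.00 − £7,200.00) = £639.60 + 20.74% × £1,150.00 = £878.11
Medical Insurance Levy: 1% × £8,750.00 = £87.50
Health Levy: 4% × £8,750.00 = £350.00
Transit Levy: 6.08% × £8,750.00 = £532.00
Total withheld: £878.11 + £87.50 + £350.00 + £532.00 = £1,847.61
Net pay: £8,750.00 − £1,847.61 = £6,902.39

£6,902.39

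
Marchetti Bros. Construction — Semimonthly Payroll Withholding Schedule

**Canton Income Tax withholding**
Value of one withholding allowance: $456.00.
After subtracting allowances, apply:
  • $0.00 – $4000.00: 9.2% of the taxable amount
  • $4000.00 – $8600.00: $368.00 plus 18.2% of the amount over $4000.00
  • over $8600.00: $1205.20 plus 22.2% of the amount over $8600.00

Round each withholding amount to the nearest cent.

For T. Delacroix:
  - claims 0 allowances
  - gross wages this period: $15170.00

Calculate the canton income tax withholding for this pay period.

Canton Income Tax: taxable = $15170.00
  $1205.20 + 22.2% × ($15170.00 − $8600.00) = $1205.20 + 22.2% × $6570.00 = $2663.74

$2663.74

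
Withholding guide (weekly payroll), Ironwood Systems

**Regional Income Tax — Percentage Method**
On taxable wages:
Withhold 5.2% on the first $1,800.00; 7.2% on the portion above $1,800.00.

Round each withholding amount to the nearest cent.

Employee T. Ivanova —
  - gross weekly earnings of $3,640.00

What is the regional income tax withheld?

Regional Income Tax: taxable = $3,640.00
  $93.60 + 7.2% × ($3,640.00 − $1,800.00) = $93.60 + 7.2% × $1,840.00 = $226.08

$226.08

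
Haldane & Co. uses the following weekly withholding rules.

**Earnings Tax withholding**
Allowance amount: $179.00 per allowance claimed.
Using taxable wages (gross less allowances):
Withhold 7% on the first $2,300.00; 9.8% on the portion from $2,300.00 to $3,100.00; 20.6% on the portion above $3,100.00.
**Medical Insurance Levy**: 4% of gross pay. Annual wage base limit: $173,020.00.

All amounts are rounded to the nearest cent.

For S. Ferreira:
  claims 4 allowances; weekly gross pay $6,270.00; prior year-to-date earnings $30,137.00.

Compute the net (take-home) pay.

Earnings Tax: taxable = $6,270.00 − 4×$179.00 = $5,554.00
  $239.40 + 20.6% × ($5,554.00 − $3,100.00) = $239.40 + 20.6% × $2,454.00 = $744.92
Medical Insurance Levy: 4% × $6,270.00 = $250.80
Total withheld: $744.92 + $250.80 = $995.72
Net pay: $6,270.00 − $995.72 = $5,274.28

$5,274.28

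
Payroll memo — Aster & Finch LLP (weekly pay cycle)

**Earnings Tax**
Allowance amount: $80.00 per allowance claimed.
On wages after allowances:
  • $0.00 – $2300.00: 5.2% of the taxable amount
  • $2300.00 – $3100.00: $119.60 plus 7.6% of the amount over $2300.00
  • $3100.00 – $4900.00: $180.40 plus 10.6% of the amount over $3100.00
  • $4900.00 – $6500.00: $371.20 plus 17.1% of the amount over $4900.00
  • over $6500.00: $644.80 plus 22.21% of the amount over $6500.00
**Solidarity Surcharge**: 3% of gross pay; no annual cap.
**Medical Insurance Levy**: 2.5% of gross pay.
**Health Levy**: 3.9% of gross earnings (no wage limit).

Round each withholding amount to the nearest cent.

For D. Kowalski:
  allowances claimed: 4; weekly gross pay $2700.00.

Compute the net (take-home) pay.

Earnings Tax: taxable = $2700.00 − 4×$80.00 = $2380.00
  $119.60 + 7.6% × ($2380.00 − $2300.00) = $119.60 + 7.6% × $80.00 = $125.68
Solidarity Surcharge: 3% × $2700.00 = $81.00
Medical Insurance Levy: 2.5% × $2700.00 = $67.50
Health Levy: 3.9% × $2700.00 = $105.30
Total withheld: $125.68 + $81.00 + $67.50 + $105.30 = $379.48
Net pay: $2700.00 − $379.48 = $2320.52

$2320.52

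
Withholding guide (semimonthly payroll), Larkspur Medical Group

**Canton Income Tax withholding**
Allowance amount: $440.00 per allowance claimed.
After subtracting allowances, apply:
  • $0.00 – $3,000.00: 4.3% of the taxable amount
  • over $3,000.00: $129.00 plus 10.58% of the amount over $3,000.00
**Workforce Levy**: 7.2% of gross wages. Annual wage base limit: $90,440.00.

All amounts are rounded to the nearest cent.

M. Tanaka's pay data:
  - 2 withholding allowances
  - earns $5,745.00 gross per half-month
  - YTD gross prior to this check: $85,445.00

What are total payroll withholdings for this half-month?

Canton Income Tax: taxable = $5,745.00 − 2×$440.00 = $4,865.00
  $129.00 + 10.58% × ($4,865.00 − $3,000.00) = $129.00 + 10.58% × $1,865.00 = $326.32
Workforce Levy: cap $90,440.00 − YTD $85,445.00 = $4,995.00 subject; 7.2% × $4,995.00 = $359.64
Total: $326.32 + $359.64 = $685.96

$685.96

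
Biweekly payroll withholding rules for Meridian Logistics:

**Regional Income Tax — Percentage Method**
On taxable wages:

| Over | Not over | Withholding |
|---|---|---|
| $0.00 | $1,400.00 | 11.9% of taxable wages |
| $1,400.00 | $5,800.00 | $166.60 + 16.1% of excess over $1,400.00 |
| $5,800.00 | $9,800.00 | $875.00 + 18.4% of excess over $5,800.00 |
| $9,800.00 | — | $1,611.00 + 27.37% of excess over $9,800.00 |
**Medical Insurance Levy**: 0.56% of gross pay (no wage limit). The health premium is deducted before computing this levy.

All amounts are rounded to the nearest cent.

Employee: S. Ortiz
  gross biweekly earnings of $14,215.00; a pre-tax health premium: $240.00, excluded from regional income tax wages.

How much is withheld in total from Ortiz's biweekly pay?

Regional Income Tax: taxable = $14,215.00 − $240.00 = $13,975.00
  $1,611.00 + 27.37% × ($13,975.00 − $9,800.00) = $1,611.00 + 27.37% × $4,175.00 = $2,753.70
Medical Insurance Levy: 0.56% × $13,975.00 = $78.26
Total: $2,753.70 + $78.26 = $2,831.96

$2,831.96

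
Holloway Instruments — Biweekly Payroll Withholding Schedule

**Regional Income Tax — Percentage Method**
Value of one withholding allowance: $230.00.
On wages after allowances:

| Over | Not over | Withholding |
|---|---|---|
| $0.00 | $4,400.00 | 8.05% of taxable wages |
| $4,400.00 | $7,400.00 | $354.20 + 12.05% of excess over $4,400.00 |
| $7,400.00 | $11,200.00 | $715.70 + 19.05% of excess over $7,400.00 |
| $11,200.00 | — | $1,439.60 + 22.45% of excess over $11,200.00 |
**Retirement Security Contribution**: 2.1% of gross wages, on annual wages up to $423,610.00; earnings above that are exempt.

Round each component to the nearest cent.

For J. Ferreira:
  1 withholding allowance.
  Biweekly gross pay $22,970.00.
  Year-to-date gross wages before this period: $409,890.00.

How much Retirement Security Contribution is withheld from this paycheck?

Retirement Security Contribution: cap $423,610.00 − YTD $409,890.00 = $13,720.00 subject; 2.1% × $13,720.00 = $288.12

$288.12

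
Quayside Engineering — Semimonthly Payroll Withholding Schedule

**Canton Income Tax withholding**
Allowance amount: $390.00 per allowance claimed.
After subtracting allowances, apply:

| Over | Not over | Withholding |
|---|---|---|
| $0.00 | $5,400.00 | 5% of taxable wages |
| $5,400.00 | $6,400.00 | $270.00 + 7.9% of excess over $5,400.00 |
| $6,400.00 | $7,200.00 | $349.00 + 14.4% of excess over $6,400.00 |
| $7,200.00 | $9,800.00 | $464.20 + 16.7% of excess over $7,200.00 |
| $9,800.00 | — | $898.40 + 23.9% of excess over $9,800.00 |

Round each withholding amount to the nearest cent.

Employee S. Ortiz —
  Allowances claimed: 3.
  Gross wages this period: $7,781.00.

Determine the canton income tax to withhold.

$379.38

Canton Income Tax: taxable = $7,781.00 − 3×$390.00 = $6,611.00
  $349.00 + 14.4% × ($6,611.00 − $6,400.00) = $349.00 + 14.4% × $211.00 = $379.38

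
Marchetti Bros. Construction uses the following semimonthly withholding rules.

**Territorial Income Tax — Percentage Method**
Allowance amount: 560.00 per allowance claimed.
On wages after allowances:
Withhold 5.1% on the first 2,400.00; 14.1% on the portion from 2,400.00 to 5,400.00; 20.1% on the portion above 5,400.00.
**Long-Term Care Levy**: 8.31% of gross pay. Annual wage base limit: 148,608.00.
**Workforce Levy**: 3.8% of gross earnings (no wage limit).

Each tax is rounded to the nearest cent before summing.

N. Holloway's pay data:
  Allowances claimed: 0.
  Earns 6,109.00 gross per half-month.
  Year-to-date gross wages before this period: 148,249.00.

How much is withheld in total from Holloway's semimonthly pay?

949.88

Territorial Income Tax: taxable = 6,109.00
  545.40 + 20.1% × (6,109.00 − 5,400.00) = 545.40 + 20.1% × 709.00 = 687.91
Long-Term Care Levy: cap 148,608.00 − YTD 148,249.00 = 359.00 subject; 8.31% × 359.00 = 29.83
Workforce Levy: 3.8% × 6,109.00 = 232.14
Total: 687.91 + 29.83 + 232.14 = 949.88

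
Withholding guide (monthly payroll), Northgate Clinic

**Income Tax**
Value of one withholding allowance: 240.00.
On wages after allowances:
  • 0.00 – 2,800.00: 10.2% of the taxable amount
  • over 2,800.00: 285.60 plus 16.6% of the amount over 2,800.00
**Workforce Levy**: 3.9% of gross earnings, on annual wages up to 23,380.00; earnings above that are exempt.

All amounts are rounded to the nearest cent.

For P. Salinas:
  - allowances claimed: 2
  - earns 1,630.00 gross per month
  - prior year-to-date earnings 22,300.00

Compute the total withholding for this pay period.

Income Tax: taxable = 1,630.00 − 2×240.00 = 1,150.00
  10.2% × 1,150.00 = 117.30
Workforce Levy: cap 23,380.00 − YTD 22,300.00 = 1,080.00 subject; 3.9% × 1,080.00 = 42.12
Total: 117.30 + 42.12 = 159.42

159.42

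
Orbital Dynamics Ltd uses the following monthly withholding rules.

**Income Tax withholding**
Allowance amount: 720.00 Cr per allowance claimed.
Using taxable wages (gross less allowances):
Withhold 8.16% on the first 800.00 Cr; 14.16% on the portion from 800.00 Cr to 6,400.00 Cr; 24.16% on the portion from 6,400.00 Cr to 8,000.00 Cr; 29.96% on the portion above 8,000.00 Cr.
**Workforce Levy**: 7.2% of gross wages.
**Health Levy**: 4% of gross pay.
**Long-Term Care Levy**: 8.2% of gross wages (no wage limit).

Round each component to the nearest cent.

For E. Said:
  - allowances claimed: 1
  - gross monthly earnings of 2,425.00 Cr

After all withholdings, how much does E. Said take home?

Income Tax: taxable = 2,425.00 Cr − 1×720.00 Cr = 1,705.00 Cr
  65.28 Cr + 14.16% × (1,705.00 Cr − 800.00 Cr) = 65.28 Cr + 14.16% × 905.00 Cr = 193.43 Cr
Workforce Levy: 7.2% × 2,425.00 Cr = 174.60 Cr
Health Levy: 4% × 2,425.00 Cr = 97.00 Cr
Long-Term Care Levy: 8.2% × 2,425.00 Cr = 198.85 Cr
Total withheld: 193.43 Cr + 174.60 Cr + 97.00 Cr + 198.85 Cr = 663.88 Cr
Net pay: 2,425.00 Cr − 663.88 Cr = 1,761.12 Cr

1,761.12 Cr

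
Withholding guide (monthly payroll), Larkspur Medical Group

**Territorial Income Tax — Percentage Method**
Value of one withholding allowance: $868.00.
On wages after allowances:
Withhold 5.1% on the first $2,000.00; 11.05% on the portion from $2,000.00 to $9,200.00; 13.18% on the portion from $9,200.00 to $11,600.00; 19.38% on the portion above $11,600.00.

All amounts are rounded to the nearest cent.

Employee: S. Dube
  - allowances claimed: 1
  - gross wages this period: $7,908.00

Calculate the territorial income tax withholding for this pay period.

Territorial Income Tax: taxable = $7,908.00 − 1×$868.00 = $7,040.00
  $102.00 + 11.05% × ($7,040.00 − $2,000.00) = $102.00 + 11.05% × $5,040.00 = $658.92

$658.92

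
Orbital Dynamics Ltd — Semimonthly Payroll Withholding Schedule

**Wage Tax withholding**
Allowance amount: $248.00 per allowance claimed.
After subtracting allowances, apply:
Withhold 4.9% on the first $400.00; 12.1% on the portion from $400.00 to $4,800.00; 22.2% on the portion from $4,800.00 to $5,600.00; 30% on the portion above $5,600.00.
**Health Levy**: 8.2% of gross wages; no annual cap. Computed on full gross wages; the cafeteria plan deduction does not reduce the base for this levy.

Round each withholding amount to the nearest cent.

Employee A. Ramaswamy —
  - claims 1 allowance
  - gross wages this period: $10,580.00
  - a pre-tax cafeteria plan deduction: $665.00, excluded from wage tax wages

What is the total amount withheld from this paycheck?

$2,817.26

Wage Tax: taxable = $10,580.00 − $665.00 − 1×$248.00 = $9,667.00
  $729.60 + 30% × ($9,667.00 − $5,600.00) = $729.60 + 30% × $4,067.00 = $1,949.70
Health Levy: 8.2% × $10,580.00 = $867.56
Total: $1,949.70 + $867.56 = $2,817.26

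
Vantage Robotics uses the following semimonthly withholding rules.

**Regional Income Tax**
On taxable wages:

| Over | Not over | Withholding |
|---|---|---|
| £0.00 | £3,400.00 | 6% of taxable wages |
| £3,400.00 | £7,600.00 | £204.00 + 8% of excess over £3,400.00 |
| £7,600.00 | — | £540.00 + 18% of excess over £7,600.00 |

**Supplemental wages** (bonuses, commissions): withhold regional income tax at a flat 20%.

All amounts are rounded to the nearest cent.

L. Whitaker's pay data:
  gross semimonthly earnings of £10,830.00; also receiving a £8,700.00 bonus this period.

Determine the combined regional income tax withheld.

Regional Income Tax: taxable = £10,830.00
  £540.00 + 18% × (£10,830.00 − £7,600.00) = £540.00 + 18% × £3,230.00 = £1,121.40
Supplemental (20% flat on bonus): 20% × £8,700.00 = £1,740.00
Total regional income tax: £1,121.40 + £1,740.00 = £2,861.40

£2,861.40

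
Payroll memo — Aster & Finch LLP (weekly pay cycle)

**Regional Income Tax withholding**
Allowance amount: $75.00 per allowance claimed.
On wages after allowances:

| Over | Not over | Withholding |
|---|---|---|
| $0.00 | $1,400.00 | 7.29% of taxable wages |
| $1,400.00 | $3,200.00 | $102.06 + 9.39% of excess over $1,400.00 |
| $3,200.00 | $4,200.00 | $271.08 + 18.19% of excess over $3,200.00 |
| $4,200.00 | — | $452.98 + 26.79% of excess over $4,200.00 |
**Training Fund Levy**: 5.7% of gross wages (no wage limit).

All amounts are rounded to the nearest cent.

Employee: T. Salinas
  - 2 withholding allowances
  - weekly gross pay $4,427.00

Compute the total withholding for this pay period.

$725.95

Regional Income Tax: taxable = $4,427.00 − 2×$75.00 = $4,277.00
  $452.98 + 26.79% × ($4,277.00 − $4,200.00) = $452.98 + 26.79% × $77.00 = $473.61
Training Fund Levy: 5.7% × $4,427.00 = $252.34
Total: $473.61 + $252.34 = $725.95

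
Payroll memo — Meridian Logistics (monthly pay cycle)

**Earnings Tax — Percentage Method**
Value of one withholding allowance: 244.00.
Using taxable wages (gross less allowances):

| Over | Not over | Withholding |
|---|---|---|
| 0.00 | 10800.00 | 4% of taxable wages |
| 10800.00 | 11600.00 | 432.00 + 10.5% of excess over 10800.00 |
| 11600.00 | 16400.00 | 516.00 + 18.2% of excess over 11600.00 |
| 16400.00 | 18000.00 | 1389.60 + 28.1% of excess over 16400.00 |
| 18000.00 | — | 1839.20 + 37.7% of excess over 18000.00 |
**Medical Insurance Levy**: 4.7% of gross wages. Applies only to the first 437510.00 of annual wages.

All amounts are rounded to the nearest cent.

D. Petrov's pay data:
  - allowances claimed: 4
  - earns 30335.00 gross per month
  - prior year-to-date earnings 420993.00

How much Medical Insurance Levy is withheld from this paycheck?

776.30

Medical Insurance Levy: cap 437510.00 − YTD 420993.00 = 16517.00 subject; 4.7% × 16517.00 = 776.30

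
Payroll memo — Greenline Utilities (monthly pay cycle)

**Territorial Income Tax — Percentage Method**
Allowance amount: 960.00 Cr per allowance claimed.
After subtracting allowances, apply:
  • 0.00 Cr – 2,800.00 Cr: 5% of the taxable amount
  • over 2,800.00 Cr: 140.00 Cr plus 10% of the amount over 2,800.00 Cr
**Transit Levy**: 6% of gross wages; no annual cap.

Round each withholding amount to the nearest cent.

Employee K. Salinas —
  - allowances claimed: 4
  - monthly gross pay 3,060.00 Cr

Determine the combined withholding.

Territorial Income Tax: taxable = 3,060.00 Cr − 4×960.00 Cr = -780.00 Cr
  Taxable ≤ 0 → 0.00 Cr
Transit Levy: 6% × 3,060.00 Cr = 183.60 Cr
Total: 0.00 Cr + 183.60 Cr = 183.60 Cr

183.60 Cr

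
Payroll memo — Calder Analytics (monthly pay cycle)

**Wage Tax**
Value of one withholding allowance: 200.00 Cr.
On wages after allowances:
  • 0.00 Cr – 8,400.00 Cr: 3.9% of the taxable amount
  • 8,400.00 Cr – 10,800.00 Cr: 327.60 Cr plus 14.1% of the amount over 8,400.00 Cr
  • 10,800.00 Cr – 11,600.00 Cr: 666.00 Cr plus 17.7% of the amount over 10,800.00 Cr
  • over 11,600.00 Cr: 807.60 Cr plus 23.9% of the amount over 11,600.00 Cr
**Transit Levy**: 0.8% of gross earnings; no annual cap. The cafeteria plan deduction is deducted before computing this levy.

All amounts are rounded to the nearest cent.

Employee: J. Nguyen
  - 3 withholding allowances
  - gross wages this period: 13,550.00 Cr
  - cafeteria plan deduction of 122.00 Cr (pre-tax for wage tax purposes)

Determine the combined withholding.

Wage Tax: taxable = 13,550.00 Cr − 122.00 Cr − 3×200.00 Cr = 12,828.00 Cr
  807.60 Cr + 23.9% × (12,828.00 Cr − 11,600.00 Cr) = 807.60 Cr + 23.9% × 1,228.00 Cr = 1,101.09 Cr
Transit Levy: 0.8% × 13,428.00 Cr = 107.42 Cr
Total: 1,101.09 Cr + 107.42 Cr = 1,208.51 Cr

1,208.51 Cr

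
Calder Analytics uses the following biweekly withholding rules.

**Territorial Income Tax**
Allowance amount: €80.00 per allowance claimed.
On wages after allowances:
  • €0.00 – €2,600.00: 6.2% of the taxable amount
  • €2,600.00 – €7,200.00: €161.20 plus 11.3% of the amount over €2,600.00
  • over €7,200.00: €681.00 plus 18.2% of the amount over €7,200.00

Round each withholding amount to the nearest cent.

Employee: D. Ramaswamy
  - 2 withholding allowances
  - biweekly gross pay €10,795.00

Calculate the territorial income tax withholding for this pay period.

€1,306.17

Territorial Income Tax: taxable = €10,795.00 − 2×€80.00 = €10,635.00
  €681.00 + 18.2% × (€10,635.00 − €7,200.00) = €681.00 + 18.2% × €3,435.00 = €1,306.17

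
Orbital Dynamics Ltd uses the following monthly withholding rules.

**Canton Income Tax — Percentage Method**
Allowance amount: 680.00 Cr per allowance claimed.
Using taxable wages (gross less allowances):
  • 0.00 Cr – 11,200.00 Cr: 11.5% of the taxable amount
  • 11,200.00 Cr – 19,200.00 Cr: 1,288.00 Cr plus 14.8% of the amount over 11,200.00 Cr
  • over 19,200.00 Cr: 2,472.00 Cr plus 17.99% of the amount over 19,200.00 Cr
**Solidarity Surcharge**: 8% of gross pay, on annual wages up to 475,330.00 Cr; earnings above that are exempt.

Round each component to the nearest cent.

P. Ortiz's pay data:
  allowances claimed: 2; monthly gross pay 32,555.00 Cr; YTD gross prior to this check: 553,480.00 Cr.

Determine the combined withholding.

Canton Income Tax: taxable = 32,555.00 Cr − 2×680.00 Cr = 31,195.00 Cr
  2,472.00 Cr + 17.99% × (31,195.00 Cr − 19,200.00 Cr) = 2,472.00 Cr + 17.99% × 11,995.00 Cr = 4,629.90 Cr
Solidarity Surcharge: YTD 553,480.00 Cr ≥ cap 475,330.00 Cr → 0.00 Cr
Total: 4,629.90 Cr + 0.00 Cr = 4,629.90 Cr

4,629.90 Cr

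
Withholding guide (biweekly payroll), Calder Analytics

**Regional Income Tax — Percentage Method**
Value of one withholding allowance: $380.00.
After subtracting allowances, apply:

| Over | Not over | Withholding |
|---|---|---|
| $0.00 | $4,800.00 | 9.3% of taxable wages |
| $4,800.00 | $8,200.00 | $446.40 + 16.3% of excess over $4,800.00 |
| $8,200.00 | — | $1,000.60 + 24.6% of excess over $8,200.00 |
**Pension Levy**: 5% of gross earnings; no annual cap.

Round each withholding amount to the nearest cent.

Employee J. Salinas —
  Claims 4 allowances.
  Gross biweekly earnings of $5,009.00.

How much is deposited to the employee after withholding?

Regional Income Tax: taxable = $5,009.00 − 4×$380.00 = $3,489.00
  9.3% × $3,489.00 = $324.48
Pension Levy: 5% × $5,009.00 = $250.45
Total withheld: $324.48 + $250.45 = $574.93
Net pay: $5,009.00 − $574.93 = $4,434.07

$4,434.07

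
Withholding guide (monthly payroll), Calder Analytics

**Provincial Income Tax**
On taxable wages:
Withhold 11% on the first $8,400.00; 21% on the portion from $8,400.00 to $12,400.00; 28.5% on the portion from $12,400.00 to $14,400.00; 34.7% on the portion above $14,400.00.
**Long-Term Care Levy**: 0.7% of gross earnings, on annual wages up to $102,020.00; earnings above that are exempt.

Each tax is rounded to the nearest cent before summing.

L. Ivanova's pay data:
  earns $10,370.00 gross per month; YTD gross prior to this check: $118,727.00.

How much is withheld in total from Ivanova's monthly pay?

$1,337.70

Provincial Income Tax: taxable = $10,370.00
  $924.00 + 21% × ($10,370.00 − $8,400.00) = $924.00 + 21% × $1,970.00 = $1,337.70
Long-Term Care Levy: YTD $118,727.00 ≥ cap $102,020.00 → $0.00
Total: $1,337.70 + $0.00 = $1,337.70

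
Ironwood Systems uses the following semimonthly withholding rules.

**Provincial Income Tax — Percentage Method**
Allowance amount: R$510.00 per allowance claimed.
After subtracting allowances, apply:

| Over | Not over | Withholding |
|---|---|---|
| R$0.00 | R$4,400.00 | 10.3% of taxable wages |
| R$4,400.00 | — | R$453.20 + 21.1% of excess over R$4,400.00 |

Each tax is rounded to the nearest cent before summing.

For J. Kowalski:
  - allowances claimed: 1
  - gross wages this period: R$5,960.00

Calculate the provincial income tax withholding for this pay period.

Provincial Income Tax: taxable = R$5,960.00 − 1×R$510.00 = R$5,450.00
  R$453.20 + 21.1% × (R$5,450.00 − R$4,400.00) = R$453.20 + 21.1% × R$1,050.00 = R$674.75

R$674.75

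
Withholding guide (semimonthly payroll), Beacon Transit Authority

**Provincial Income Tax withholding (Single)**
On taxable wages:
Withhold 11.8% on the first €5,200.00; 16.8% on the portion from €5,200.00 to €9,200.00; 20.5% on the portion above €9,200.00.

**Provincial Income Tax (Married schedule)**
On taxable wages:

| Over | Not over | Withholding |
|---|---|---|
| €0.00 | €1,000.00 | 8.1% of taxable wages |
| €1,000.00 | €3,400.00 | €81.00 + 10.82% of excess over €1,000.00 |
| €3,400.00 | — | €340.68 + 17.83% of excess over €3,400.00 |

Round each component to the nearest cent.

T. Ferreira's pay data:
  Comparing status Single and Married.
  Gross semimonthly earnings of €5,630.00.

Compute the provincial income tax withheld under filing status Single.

€685.84

Provincial Income Tax (Single): taxable = €5,630.00
  €613.60 + 16.8% × (€5,630.00 − €5,200.00) = €613.60 + 16.8% × €430.00 = €685.84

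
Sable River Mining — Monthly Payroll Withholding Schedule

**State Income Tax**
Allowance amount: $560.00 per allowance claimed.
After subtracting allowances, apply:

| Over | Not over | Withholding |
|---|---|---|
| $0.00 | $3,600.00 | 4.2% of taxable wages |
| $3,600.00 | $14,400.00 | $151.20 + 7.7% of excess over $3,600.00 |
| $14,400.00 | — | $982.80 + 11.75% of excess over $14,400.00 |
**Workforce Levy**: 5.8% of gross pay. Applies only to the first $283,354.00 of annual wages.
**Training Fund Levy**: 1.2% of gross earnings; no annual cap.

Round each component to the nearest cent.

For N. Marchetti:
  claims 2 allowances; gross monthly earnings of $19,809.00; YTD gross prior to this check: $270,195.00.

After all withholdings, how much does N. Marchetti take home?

State Income Tax: taxable = $19,809.00 − 2×$560.00 = $18,689.00
  $982.80 + 11.75% × ($18,689.00 − $14,400.00) = $982.80 + 11.75% × $4,289.00 = $1,486.76
Workforce Levy: cap $283,354.00 − YTD $270,195.00 = $13,159.00 subject; 5.8% × $13,159.00 = $763.22
Training Fund Levy: 1.2% × $19,809.00 = $237.71
Total withheld: $1,486.76 + $763.22 + $237.71 = $2,487.69
Net pay: $19,809.00 − $2,487.69 = $17,321.31

$17,321.31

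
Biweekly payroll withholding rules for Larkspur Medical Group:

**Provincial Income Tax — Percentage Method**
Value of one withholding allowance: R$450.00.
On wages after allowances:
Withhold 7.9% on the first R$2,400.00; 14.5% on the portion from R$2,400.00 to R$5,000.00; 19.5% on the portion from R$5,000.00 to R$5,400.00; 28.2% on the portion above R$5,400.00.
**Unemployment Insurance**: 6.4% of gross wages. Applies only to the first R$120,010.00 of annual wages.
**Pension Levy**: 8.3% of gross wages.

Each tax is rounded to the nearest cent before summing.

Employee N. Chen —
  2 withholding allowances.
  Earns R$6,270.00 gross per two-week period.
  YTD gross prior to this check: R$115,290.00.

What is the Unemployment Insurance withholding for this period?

Unemployment Insurance: cap R$120,010.00 − YTD R$115,290.00 = R$4,720.00 subject; 6.4% × R$4,720.00 = R$302.08

R$302.08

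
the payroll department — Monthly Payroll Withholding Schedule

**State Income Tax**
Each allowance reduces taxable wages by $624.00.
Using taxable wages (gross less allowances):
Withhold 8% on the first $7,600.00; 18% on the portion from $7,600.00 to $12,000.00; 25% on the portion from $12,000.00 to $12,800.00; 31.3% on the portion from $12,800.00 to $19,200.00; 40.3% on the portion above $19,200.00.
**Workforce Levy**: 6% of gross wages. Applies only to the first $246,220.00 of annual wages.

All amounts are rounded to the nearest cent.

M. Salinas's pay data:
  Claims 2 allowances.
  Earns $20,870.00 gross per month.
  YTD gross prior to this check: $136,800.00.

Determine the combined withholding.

State Income Tax: taxable = $20,870.00 − 2×$624.00 = $19,622.00
  $3,603.20 + 40.3% × ($19,622.00 − $19,200.00) = $3,603.20 + 40.3% × $422.00 = $3,773.27
Workforce Levy: 6% × $20,870.00 = $1,252.20
Total: $3,773.27 + $1,252.20 = $5,025.47

$5,025.47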